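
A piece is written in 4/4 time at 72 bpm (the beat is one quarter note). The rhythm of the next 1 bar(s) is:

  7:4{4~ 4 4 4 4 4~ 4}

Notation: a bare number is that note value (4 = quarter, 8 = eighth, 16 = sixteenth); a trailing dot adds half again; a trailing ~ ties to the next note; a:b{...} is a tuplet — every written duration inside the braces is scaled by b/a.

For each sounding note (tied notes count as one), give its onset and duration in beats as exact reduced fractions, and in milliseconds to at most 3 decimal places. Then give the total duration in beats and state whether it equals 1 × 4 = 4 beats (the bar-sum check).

1) 0.0ms=0b +952.381ms=8/7b
2) 952.381ms=8/7b +476.19ms=4/7b
3) 1428.571ms=12/7b +476.19ms=4/7b
4) 1904.762ms=16/7b +476.19ms=4/7b
5) 2380.952ms=20/7b +952.381ms=8/7b
Σ=4b of 4 (72bpm 4/4) — PASS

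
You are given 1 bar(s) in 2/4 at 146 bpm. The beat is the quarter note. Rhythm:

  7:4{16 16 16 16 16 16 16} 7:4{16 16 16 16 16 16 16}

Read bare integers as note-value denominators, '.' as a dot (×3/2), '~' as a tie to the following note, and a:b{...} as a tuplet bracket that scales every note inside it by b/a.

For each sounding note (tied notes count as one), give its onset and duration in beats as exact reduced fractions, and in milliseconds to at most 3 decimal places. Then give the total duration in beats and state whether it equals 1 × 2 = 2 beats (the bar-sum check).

1) 0.0ms=0b +58.708ms=1/7b
2) 58.708ms=1/7b +58.708ms=1/7b
3) 117.417ms=2/7b +58.708ms=1/7b
4) 176.125ms=3/7b +58.708ms=1/7b
5) 234.834ms=4/7b +58.708ms=1/7b
6) 293.542ms=5/7b +58.708ms=1/7b
7) 352.25ms=6/7b +58.708ms=1/7b
8) 410.959ms=1b +58.708ms=1/7b
9) 469.667ms=8/7b +58.708ms=1/7b
10) 528.376ms=9/7b +58.708ms=1/7b
11) 587.084ms=10/7b +58.708ms=1/7b
12) 645.793ms=11/7b +58.708ms=1/7b
13) 704.501ms=12/7b +58.708ms=1/7b
14) 763.209ms=13/7b +58.708ms=1/7b
Σ=2b of 2 (146bpm 2/4) — PASS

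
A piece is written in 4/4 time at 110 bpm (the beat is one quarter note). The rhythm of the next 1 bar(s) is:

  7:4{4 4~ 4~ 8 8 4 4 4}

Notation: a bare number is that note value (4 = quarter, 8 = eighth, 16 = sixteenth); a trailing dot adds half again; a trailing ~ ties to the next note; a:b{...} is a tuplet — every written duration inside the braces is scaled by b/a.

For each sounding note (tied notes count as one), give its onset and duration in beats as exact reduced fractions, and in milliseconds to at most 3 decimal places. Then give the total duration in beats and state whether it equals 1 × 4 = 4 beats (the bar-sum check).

1) 0.0ms=0b +311.688ms=4/7b
2) 311.688ms=4/7b +779.221ms=10/7b
3) 1090.909ms=2b +155.844ms=2/7b
4) 1246.753ms=16/7b +311.688ms=4/7b
5) 1558.442ms=20/7b +311.688ms=4/7b
6) 1870.13ms=24/7b +311.688ms=4/7b
Σ=4b of 4 (110bpm 4/4) — PASS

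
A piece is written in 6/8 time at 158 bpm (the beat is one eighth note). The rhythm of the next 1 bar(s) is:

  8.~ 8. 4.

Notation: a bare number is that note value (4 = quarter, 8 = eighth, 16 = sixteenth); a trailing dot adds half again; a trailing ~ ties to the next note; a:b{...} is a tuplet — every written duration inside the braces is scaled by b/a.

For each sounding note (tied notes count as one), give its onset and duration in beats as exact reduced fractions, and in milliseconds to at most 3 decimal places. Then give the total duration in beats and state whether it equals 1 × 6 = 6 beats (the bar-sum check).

1) 0.0ms=0b +1139.241ms=3b
2) 1139.241ms=3b +1139.241ms=3b
Σ=6b of 6 (158bpm 6/8) — PASS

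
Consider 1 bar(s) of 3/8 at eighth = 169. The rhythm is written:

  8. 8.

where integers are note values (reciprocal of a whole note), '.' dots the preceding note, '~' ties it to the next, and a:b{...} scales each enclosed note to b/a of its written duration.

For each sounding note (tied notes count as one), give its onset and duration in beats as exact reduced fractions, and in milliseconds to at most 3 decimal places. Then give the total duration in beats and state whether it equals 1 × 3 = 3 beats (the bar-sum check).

1) 0.0ms=0b +532.544ms=3/2b
2) 532.544ms=3/2b +532.544ms=3/2b
Σ=3b of 3 (169bpm 3/8) — PASS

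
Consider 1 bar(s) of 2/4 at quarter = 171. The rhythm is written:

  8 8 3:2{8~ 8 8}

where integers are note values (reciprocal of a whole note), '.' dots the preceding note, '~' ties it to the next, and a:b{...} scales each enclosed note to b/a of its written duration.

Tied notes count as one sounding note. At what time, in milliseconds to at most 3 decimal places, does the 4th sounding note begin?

note 4 onset = 5/3b = 584.795ms

1. 0.0ms @ 0 + 175.439ms (1/2)
2. 175.439ms @ 1/2 + 175.439ms (1/2)
3. 350.877ms @ 1 + 233.918ms (2/3)
4. 584.795ms @ 5/3 + 116.959ms (1/3)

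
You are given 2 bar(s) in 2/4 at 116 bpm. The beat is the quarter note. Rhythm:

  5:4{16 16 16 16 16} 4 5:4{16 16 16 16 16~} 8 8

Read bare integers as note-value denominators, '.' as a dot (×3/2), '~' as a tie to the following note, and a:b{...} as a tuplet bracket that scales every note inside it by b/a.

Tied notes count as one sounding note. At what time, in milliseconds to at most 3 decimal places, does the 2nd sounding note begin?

note 2 onset = 1/5b = 103.448ms

1. 0.0ms @ 0 + 103.448ms (1/5)
2. 103.448ms @ 1/5 + 103.448ms (1/5)
3. 206.897ms @ 2/5 + 103.448ms (1/5)
4. 310.345ms @ 3/5 + 103.448ms (1/5)
5. 413.793ms @ 4/5 + 103.448ms (1/5)
6. 517.241ms @ 1 + 517.241ms (1)
7. 1034.483ms @ 2 + 103.448ms (1/5)
8. 1137.931ms @ 11/5 + 103.448ms (1/5)
9. 1241.379ms @ 12/5 + 103.448ms (1/5)
10. 1344.828ms @ 13/5 + 103.448ms (1/5)
11. 1448.276ms @ 14/5 + 362.069ms (7/10)
12. 1810.345ms @ 7/2 + 258.621ms (1/2)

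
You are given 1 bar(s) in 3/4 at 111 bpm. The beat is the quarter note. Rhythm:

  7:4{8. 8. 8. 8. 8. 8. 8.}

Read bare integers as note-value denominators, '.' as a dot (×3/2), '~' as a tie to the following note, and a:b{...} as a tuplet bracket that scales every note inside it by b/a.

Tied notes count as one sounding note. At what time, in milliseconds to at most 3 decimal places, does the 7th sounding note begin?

1. 0.0ms @ 0 + 231.66ms (3/7)
2. 231.66ms @ 3/7 + 231.66ms (3/7)
3. 463.32ms @ 6/7 + 231.66ms (3/7)
4. 694.981ms @ 9/7 + 231.66ms (3/7)
5. 926.641ms @ 12/7 + 231.66ms (3/7)
6. 1158.301ms @ 15/7 + 231.66ms (3/7)
7. 1389.961ms @ 18/7 + 231.66ms (3/7)

note 7 onset = 18/7b = 1389.961ms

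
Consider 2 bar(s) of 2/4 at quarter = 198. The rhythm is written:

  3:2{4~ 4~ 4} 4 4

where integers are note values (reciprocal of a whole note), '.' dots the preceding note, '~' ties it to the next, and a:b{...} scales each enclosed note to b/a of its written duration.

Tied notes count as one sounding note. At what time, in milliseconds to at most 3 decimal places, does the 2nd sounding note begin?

1. 0.0ms @ 0 + 606.061ms (2)
2. 606.061ms @ 2 + 303.03ms (1)
3. 909.091ms @ 3 + 303.03ms (1)

note 2 onset = 2b = 606.061ms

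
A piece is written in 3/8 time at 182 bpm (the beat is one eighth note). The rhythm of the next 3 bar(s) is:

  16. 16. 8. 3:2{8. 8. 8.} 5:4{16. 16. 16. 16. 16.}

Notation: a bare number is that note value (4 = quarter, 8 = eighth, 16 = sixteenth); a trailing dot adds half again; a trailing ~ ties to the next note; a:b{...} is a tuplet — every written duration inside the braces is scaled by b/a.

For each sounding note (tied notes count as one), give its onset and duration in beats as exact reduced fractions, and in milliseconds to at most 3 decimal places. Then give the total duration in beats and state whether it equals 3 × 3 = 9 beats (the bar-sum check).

1) 0.0ms=0b +247.253ms=3/4b
2) 247.253ms=3/4b +247.253ms=3/4b
3) 494.505ms=3/2b +494.505ms=3/2b
4) 989.011ms=3b +329.67ms=1b
5) 1318.681ms=4b +329.67ms=1b
6) 1648.352ms=5b +329.67ms=1b
7) 1978.022ms=6b +197.802ms=3/5b
8) 2175.824ms=33/5b +197.802ms=3/5b
9) 2373.626ms=36/5b +197.802ms=3/5b
10) 2571.429ms=39/5b +197.802ms=3/5b
11) 2769.231ms=42/5b +197.802ms=3/5b
Σ=9b of 9 (182bpm 3/8) — PASS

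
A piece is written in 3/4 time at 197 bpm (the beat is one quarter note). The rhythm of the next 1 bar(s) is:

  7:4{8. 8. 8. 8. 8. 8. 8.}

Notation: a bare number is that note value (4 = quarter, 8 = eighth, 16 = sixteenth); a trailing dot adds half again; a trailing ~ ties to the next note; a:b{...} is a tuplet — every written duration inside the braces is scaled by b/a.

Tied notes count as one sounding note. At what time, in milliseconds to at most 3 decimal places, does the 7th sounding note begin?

note 7 onset = 18/7b = 783.176ms

1. 0.0ms @ 0 + 130.529ms (3/7)
2. 130.529ms @ 3/7 + 130.529ms (3/7)
3. 261.059ms @ 6/7 + 130.529ms (3/7)
4. 391.588ms @ 9/7 + 130.529ms (3/7)
5. 522.117ms @ 12/7 + 130.529ms (3/7)
6. 652.647ms @ 15/7 + 130.529ms (3/7)
7. 783.176ms @ 18/7 + 130.529ms (3/7)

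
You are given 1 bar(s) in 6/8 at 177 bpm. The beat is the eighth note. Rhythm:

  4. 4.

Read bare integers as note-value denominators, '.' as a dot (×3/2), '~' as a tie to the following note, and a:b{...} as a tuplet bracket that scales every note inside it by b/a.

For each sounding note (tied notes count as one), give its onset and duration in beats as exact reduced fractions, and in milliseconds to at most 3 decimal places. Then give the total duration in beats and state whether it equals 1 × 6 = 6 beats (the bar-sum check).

1) 0.0ms=0b +1016.949ms=3b
2) 1016.949ms=3b +1016.949ms=3b
Σ=6b of 6 (177bpm 6/8) — PASS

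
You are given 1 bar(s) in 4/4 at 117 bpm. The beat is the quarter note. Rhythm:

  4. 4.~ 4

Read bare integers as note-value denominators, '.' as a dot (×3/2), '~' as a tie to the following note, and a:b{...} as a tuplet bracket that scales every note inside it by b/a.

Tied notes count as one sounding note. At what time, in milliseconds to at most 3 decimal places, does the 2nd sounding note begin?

note 2 onset = 3/2b = 769.231ms

1. 0.0ms @ 0 + 769.231ms (3/2)
2. 769.231ms @ 3/2 + 1282.051ms (5/2)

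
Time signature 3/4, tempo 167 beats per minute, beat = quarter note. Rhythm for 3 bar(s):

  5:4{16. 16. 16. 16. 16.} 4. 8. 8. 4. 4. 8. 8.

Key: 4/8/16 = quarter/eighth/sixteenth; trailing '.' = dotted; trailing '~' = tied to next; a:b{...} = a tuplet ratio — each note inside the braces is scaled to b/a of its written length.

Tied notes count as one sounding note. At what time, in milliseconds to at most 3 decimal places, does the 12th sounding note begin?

1. 0.0ms @ 0 + 107.784ms (3/10)
2. 107.784ms @ 3/10 + 107.784ms (3/10)
3. 215.569ms @ 3/5 + 107.784ms (3/10)
4. 323.353ms @ 9/10 + 107.784ms (3/10)
5. 431.138ms @ 6/5 + 107.784ms (3/10)
6. 538.922ms @ 3/2 + 538.922ms (3/2)
7. 1077.844ms @ 3 + 269.461ms (3/4)
8. 1347.305ms @ 15/4 + 269.461ms (3/4)
9. 1616.766ms @ 9/2 + 538.922ms (3/2)
10. 2155.689ms @ 6 + 538.922ms (3/2)
11. 2694.611ms @ 15/2 + 269.461ms (3/4)
12. 2964.072ms @ 33/4 + 269.461ms (3/4)

note 12 onset = 33/4b = 2964.072ms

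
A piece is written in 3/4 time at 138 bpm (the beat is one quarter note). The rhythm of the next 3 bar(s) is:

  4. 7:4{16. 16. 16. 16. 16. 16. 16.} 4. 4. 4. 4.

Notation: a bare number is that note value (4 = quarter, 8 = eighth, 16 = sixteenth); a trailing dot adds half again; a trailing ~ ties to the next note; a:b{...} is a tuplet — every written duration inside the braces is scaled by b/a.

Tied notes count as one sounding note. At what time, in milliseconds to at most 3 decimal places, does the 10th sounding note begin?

note 10 onset = 9/2b = 1956.522ms

1. 0.0ms @ 0 + 652.174ms (3/2)
2. 652.174ms @ 3/2 + 93.168ms (3/14)
3. 745.342ms @ 12/7 + 93.168ms (3/14)
4. 838.509ms @ 27/14 + 93.168ms (3/14)
5. 931.677ms @ 15/7 + 93.168ms (3/14)
6. 1024.845ms @ 33/14 + 93.168ms (3/14)
7. 1118.012ms @ 18/7 + 93.168ms (3/14)
8. 1211.18ms @ 39/14 + 93.168ms (3/14)
9. 1304.348ms @ 3 + 652.174ms (3/2)
10. 1956.522ms @ 9/2 + 652.174ms (3/2)
11. 2608.696ms @ 6 + 652.174ms (3/2)
12. 3260.87ms @ 15/2 + 652.174ms (3/2)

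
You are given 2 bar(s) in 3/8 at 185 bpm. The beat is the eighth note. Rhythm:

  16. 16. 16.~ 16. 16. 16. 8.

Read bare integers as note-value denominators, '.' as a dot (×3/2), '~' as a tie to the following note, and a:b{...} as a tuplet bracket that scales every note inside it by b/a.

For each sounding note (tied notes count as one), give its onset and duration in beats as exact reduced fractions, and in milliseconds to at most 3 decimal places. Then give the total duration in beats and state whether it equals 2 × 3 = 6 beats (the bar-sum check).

1) 0.0ms=0b +243.243ms=3/4b
2) 243.243ms=3/4b +243.243ms=3/4b
3) 486.486ms=3/2b +486.486ms=3/2b
4) 972.973ms=3b +243.243ms=3/4b
5) 1216.216ms=15/4b +243.243ms=3/4b
6) 1459.459ms=9/2b +486.486ms=3/2b
Σ=6b of 6 (185bpm 3/8) — PASS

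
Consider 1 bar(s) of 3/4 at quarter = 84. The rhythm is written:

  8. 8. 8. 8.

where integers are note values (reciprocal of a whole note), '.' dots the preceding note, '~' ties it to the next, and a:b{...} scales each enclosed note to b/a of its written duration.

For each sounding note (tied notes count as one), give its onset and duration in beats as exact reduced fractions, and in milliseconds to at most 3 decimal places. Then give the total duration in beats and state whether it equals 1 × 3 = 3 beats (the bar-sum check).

1) 0.0ms=0b +535.714ms=3/4b
2) 535.714ms=3/4b +535.714ms=3/4b
3) 1071.429ms=3/2b +535.714ms=3/4b
4) 1607.143ms=9/4b +535.714ms=3/4b
Σ=3b of 3 (84bpm 3/4) — PASS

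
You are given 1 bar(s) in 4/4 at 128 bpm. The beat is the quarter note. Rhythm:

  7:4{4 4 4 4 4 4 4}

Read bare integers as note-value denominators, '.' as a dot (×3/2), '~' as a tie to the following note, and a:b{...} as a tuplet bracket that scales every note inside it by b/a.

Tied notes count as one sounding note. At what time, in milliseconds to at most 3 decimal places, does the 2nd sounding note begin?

1. 0.0ms @ 0 + 267.857ms (4/7)
2. 267.857ms @ 4/7 + 267.857ms (4/7)
3. 535.714ms @ 8/7 + 267.857ms (4/7)
4. 803.571ms @ 12/7 + 267.857ms (4/7)
5. 1071.429ms @ 16/7 + 267.857ms (4/7)
6. 1339.286ms @ 20/7 + 267.857ms (4/7)
7. 1607.143ms @ 24/7 + 267.857ms (4/7)

note 2 onset = 4/7b = 267.857ms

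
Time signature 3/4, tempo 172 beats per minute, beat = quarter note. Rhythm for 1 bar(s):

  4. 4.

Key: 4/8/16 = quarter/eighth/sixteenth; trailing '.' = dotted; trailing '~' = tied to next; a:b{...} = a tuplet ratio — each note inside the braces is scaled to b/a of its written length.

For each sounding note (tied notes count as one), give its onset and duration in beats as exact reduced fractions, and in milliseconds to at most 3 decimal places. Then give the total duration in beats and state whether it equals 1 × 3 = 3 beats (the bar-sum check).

1) 0.0ms=0b +523.256ms=3/2b
2) 523.256ms=3/2b +523.256ms=3/2b
Σ=3b of 3 (172bpm 3/4) — PASS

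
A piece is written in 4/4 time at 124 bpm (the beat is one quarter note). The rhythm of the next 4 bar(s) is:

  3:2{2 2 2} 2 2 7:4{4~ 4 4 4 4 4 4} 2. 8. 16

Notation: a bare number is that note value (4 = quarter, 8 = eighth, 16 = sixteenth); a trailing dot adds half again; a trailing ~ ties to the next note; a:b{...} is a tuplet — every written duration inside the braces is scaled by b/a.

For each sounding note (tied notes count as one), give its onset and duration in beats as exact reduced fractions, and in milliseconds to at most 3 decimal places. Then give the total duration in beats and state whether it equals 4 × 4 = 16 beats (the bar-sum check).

1) 0.0ms=0b +645.161ms=4/3b
2) 645.161ms=4/3b +645.161ms=4/3b
3) 1290.323ms=8/3b +645.161ms=4/3b
4) 1935.484ms=4b +967.742ms=2b
5) 2903.226ms=6b +967.742ms=2b
6) 3870.968ms=8b +552.995ms=8/7b
7) 4423.963ms=64/7b +276.498ms=4/7b
8) 4700.461ms=68/7b +276.498ms=4/7b
9) 4976.959ms=72/7b +276.498ms=4/7b
10) 5253.456ms=76/7b +276.498ms=4/7b
11) 5529.954ms=80/7b +276.498ms=4/7b
12) 5806.452ms=12b +1451.613ms=3b
13) 7258.065ms=15b +362.903ms=3/4b
14) 7620.968ms=63/4b +120.968ms=1/4b
Σ=16b of 16 (124bpm 4/4) — PASS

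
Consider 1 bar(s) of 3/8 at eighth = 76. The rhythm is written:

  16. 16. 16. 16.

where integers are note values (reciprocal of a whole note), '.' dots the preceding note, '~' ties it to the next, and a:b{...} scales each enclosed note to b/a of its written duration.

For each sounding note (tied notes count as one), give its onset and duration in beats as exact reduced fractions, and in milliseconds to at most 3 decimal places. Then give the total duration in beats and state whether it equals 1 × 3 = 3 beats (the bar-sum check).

1) 0.0ms=0b +592.105ms=3/4b
2) 592.105ms=3/4b +592.105ms=3/4b
3) 1184.211ms=3/2b +592.105ms=3/4b
4) 1776.316ms=9/4b +592.105ms=3/4b
Σ=3b of 3 (76bpm 3/8) — PASS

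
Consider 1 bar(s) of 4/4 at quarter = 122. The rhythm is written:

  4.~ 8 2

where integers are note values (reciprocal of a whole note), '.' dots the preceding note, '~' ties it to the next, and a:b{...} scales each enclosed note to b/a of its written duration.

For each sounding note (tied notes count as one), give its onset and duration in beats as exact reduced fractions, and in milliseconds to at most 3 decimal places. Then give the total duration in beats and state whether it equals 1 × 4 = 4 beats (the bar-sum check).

1) 0.0ms=0b +983.607ms=2b
2) 983.607ms=2b +983.607ms=2b
Σ=4b of 4 (122bpm 4/4) — PASS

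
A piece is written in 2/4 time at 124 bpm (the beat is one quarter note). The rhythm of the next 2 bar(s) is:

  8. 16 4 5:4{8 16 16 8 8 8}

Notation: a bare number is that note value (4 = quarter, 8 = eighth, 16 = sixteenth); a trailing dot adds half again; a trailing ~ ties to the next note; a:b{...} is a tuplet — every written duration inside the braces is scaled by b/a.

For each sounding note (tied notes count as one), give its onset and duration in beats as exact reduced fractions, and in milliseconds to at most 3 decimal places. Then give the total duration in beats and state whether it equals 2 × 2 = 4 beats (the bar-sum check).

1) 0.0ms=0b +362.903ms=3/4b
2) 362.903ms=3/4b +120.968ms=1/4b
3) 483.871ms=1b +483.871ms=1b
4) 967.742ms=2b +193.548ms=2/5b
5) 1161.29ms=12/5b +96.774ms=1/5b
6) 1258.065ms=13/5b +96.774ms=1/5b
7) 1354.839ms=14/5b +193.548ms=2/5b
8) 1548.387ms=16/5b +193.548ms=2/5b
9) 1741.935ms=18/5b +193.548ms=2/5b
Σ=4b of 4 (124bpm 2/4) — PASS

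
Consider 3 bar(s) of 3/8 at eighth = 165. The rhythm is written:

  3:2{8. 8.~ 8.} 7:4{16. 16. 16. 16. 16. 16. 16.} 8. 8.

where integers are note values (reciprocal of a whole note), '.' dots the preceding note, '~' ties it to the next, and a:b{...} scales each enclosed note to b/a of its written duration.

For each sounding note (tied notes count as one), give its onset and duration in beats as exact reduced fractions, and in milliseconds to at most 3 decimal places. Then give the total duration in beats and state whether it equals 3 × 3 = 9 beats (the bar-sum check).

1) 0.0ms=0b +363.636ms=1b
2) 363.636ms=1b +727.273ms=2b
3) 1090.909ms=3b +155.844ms=3/7b
4) 1246.753ms=24/7b +155.844ms=3/7b
5) 1402.597ms=27/7b +155.844ms=3/7b
6) 1558.442ms=30/7b +155.844ms=3/7b
7) 1714.286ms=33/7b +155.844ms=3/7b
8) 1870.13ms=36/7b +155.844ms=3/7b
9) 2025.974ms=39/7b +155.844ms=3/7b
10) 2181.818ms=6b +545.455ms=3/2b
11) 2727.273ms=15/2b +545.455ms=3/2b
Σ=9b of 9 (165bpm 3/8) — PASS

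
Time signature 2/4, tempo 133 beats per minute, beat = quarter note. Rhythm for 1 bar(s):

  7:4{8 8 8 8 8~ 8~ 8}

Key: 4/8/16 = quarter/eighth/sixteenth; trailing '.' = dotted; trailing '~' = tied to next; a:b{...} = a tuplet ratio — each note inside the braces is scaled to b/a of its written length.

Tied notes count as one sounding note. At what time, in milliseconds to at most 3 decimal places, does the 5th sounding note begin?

note 5 onset = 8/7b = 515.575ms

1. 0.0ms @ 0 + 128.894ms (2/7)
2. 128.894ms @ 2/7 + 128.894ms (2/7)
3. 257.787ms @ 4/7 + 128.894ms (2/7)
4. 386.681ms @ 6/7 + 128.894ms (2/7)
5. 515.575ms @ 8/7 + 386.681ms (6/7)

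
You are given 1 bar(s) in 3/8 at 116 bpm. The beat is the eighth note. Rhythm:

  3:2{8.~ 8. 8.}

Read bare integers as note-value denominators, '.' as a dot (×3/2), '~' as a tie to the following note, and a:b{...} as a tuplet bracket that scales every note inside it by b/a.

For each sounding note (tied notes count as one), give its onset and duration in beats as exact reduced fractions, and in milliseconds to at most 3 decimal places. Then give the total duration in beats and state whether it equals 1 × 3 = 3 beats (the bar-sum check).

1) 0.0ms=0b +1034.483ms=2b
2) 1034.483ms=2b +517.241ms=1b
Σ=3b of 3 (116bpm 3/8) — PASS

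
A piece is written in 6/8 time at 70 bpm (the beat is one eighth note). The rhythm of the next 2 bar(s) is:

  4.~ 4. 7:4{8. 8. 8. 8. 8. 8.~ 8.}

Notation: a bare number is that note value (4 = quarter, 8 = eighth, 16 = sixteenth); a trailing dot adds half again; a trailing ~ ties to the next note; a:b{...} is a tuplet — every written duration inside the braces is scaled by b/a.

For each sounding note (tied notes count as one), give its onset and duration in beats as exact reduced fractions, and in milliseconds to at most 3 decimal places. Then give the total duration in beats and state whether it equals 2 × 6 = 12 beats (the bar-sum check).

1) 0.0ms=0b +5142.857ms=6b
2) 5142.857ms=6b +734.694ms=6/7b
3) 5877.551ms=48/7b +734.694ms=6/7b
4) 6612.245ms=54/7b +734.694ms=6/7b
5) 7346.939ms=60/7b +734.694ms=6/7b
6) 8081.633ms=66/7b +734.694ms=6/7b
7) 8816.327ms=72/7b +1469.388ms=12/7b
Σ=12b of 12 (70bpm 6/8) — PASS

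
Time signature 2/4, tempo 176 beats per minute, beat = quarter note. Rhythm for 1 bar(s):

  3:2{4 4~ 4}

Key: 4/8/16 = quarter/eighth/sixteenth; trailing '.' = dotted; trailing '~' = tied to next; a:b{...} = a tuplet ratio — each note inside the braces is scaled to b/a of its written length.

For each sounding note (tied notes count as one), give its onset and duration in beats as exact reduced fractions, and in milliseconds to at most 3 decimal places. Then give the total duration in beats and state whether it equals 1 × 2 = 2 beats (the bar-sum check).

1) 0.0ms=0b +227.273ms=2/3b
2) 227.273ms=2/3b +454.545ms=4/3b
Σ=2b of 2 (176bpm 2/4) — PASS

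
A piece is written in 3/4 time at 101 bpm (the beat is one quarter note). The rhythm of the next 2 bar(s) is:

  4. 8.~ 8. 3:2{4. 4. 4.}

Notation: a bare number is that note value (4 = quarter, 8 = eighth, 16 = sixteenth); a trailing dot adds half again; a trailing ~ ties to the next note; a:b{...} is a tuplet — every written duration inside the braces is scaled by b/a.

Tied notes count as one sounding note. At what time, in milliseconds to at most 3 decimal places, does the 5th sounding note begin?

1. 0.0ms @ 0 + 891.089ms (3/2)
2. 891.089ms @ 3/2 + 891.089ms (3/2)
3. 1782.178ms @ 3 + 594.059ms (1)
4. 2376.238ms @ 4 + 594.059ms (1)
5. 2970.297ms @ 5 + 594.059ms (1)

note 5 onset = 5b = 2970.297ms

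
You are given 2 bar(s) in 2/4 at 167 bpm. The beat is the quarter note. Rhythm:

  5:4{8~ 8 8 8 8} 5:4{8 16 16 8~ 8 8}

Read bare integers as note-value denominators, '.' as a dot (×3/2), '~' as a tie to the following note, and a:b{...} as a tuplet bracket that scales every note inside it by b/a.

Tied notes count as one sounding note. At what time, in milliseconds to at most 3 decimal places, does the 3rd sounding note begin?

note 3 onset = 6/5b = 431.138ms

1. 0.0ms @ 0 + 287.425ms (4/5)
2. 287.425ms @ 4/5 + 143.713ms (2/5)
3. 431.138ms @ 6/5 + 143.713ms (2/5)
4. 574.85ms @ 8/5 + 143.713ms (2/5)
5. 718.563ms @ 2 + 143.713ms (2/5)
6. 862.275ms @ 12/5 + 71.856ms (1/5)
7. 934.132ms @ 13/5 + 71.856ms (1/5)
8. 1005.988ms @ 14/5 + 287.425ms (4/5)
9. 1293.413ms @ 18/5 + 143.713ms (2/5)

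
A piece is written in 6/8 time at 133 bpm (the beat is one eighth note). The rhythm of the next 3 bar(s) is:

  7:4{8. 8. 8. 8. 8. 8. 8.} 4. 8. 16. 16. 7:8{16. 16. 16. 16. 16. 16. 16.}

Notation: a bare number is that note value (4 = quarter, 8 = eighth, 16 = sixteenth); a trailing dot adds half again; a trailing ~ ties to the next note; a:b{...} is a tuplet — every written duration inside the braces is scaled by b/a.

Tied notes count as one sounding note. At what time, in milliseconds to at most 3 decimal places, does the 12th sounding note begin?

1. 0.0ms @ 0 + 386.681ms (6/7)
2. 386.681ms @ 6/7 + 386.681ms (6/7)
3. 773.362ms @ 12/7 + 386.681ms (6/7)
4. 1160.043ms @ 18/7 + 386.681ms (6/7)
5. 1546.724ms @ 24/7 + 386.681ms (6/7)
6. 1933.405ms @ 30/7 + 386.681ms (6/7)
7. 2320.086ms @ 36/7 + 386.681ms (6/7)
8. 2706.767ms @ 6 + 1353.383ms (3)
9. 4060.15ms @ 9 + 676.692ms (3/2)
10. 4736.842ms @ 21/2 + 338.346ms (3/4)
11. 5075.188ms @ 45/4 + 338.346ms (3/4)
12. 5413.534ms @ 12 + 386.681ms (6/7)
13. 5800.215ms @ 90/7 + 386.681ms (6/7)
14. 6186.896ms @ 96/7 + 386.681ms (6/7)
15. 6573.577ms @ 102/7 + 386.681ms (6/7)
16. 6960.258ms @ 108/7 + 386.681ms (6/7)
17. 7346.939ms @ 114/7 + 386.681ms (6/7)
18. 7733.62ms @ 120/7 + 386.681ms (6/7)

note 12 onset = 12b = 5413.534ms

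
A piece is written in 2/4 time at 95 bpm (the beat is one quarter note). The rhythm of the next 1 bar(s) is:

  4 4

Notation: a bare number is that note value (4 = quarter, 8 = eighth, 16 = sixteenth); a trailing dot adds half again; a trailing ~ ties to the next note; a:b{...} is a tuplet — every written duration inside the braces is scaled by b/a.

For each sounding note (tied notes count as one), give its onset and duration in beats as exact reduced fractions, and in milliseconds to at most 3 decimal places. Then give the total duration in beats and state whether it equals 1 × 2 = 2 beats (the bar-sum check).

1) 0.0ms=0b +631.579ms=1b
2) 631.579ms=1b +631.579ms=1b
Σ=2b of 2 (95bpm 2/4) — PASS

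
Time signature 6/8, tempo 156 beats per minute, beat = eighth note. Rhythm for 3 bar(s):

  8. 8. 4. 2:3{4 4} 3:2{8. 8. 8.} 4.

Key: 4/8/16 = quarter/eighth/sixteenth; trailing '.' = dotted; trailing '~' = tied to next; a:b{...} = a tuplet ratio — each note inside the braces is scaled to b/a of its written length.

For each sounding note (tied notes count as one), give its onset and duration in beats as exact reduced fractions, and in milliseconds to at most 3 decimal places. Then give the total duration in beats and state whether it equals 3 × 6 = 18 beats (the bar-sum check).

1) 0.0ms=0b +576.923ms=3/2b
2) 576.923ms=3/2b +576.923ms=3/2b
3) 1153.846ms=3b +1153.846ms=3b
4) 2307.692ms=6b +1153.846ms=3b
5) 3461.538ms=9b +1153.846ms=3b
6) 4615.385ms=12b +384.615ms=1b
7) 5000.0ms=13b +384.615ms=1b
8) 5384.615ms=14b +384.615ms=1b
9) 5769.231ms=15b +1153.846ms=3b
Σ=18b of 18 (156bpm 6/8) — PASS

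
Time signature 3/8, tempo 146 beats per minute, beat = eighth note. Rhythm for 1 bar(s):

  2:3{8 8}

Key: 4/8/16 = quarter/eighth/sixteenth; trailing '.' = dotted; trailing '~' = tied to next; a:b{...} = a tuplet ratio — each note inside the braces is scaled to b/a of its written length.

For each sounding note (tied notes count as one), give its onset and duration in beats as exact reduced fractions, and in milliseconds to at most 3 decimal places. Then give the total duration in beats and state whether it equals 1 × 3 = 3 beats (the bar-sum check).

1) 0.0ms=0b +616.438ms=3/2b
2) 616.438ms=3/2b +616.438ms=3/2b
Σ=3b of 3 (146bpm 3/8) — PASS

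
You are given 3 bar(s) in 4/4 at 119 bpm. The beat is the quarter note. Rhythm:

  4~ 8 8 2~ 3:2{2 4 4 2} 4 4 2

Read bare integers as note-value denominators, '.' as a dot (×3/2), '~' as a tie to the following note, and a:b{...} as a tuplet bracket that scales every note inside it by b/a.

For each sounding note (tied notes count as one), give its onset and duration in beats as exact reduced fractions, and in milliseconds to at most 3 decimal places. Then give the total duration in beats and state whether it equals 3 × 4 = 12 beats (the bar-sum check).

1) 0.0ms=0b +756.303ms=3/2b
2) 756.303ms=3/2b +252.101ms=1/2b
3) 1008.403ms=2b +1680.672ms=10/3b
4) 2689.076ms=16/3b +336.134ms=2/3b
5) 3025.21ms=6b +336.134ms=2/3b
6) 3361.345ms=20/3b +672.269ms=4/3b
7) 4033.613ms=8b +504.202ms=1b
8) 4537.815ms=9b +504.202ms=1b
9) 5042.017ms=10b +1008.403ms=2b
Σ=12b of 12 (119bpm 4/4) — PASS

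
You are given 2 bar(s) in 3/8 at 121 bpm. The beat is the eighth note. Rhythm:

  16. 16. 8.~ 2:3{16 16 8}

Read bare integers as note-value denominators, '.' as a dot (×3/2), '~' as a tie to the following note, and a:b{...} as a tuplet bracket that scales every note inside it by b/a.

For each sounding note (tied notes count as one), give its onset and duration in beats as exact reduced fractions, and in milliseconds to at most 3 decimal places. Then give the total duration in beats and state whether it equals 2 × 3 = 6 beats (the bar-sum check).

1) 0.0ms=0b +371.901ms=3/4b
2) 371.901ms=3/4b +371.901ms=3/4b
3) 743.802ms=3/2b +1115.702ms=9/4b
4) 1859.504ms=15/4b +371.901ms=3/4b
5) 2231.405ms=9/2b +743.802ms=3/2b
Σ=6b of 6 (121bpm 3/8) — PASS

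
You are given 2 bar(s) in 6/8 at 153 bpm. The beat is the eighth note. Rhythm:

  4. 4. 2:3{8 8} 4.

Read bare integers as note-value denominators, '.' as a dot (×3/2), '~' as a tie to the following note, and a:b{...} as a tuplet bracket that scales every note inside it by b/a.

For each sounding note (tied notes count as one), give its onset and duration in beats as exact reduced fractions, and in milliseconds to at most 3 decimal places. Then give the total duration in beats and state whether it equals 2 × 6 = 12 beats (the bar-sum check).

1) 0.0ms=0b +1176.471ms=3b
2) 1176.471ms=3b +1176.471ms=3b
3) 2352.941ms=6b +588.235ms=3/2b
4) 2941.176ms=15/2b +588.235ms=3/2b
5) 3529.412ms=9b +1176.471ms=3b
Σ=12b of 12 (153bpm 6/8) — PASS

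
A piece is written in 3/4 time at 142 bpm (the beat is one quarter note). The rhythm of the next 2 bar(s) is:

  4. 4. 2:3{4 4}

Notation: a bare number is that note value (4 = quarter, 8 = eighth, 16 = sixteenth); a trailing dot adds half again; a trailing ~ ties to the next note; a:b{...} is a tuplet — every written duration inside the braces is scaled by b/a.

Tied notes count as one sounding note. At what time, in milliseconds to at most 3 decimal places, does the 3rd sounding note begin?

1. 0.0ms @ 0 + 633.803ms (3/2)
2. 633.803ms @ 3/2 + 633.803ms (3/2)
3. 1267.606ms @ 3 + 633.803ms (3/2)
4. 1901.408ms @ 9/2 + 633.803ms (3/2)

note 3 onset = 3b = 1267.606ms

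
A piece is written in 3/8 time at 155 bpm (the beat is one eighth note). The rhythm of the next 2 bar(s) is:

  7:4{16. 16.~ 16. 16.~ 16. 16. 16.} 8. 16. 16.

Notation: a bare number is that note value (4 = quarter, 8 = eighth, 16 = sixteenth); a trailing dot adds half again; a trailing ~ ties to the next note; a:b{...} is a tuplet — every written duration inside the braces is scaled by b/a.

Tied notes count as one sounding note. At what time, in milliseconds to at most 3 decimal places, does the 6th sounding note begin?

note 6 onset = 3b = 1161.29ms

1. 0.0ms @ 0 + 165.899ms (3/7)
2. 165.899ms @ 3/7 + 331.797ms (6/7)
3. 497.696ms @ 9/7 + 331.797ms (6/7)
4. 829.493ms @ 15/7 + 165.899ms (3/7)
5. 995.392ms @ 18/7 + 165.899ms (3/7)
6. 1161.29ms @ 3 + 580.645ms (3/2)
7. 1741.935ms @ 9/2 + 290.323ms (3/4)
8. 2032.258ms @ 21/4 + 290.323ms (3/4)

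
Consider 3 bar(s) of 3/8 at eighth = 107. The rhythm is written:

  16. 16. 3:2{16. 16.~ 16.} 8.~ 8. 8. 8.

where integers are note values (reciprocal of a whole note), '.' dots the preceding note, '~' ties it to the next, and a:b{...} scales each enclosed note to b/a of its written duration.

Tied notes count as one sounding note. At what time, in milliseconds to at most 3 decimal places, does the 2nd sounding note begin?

note 2 onset = 3/4b = 420.561ms

1. 0.0ms @ 0 + 420.561ms (3/4)
2. 420.561ms @ 3/4 + 420.561ms (3/4)
3. 841.121ms @ 3/2 + 280.374ms (1/2)
4. 1121.495ms @ 2 + 560.748ms (1)
5. 1682.243ms @ 3 + 1682.243ms (3)
6. 3364.486ms @ 6 + 841.121ms (3/2)
7. 4205.607ms @ 15/2 + 841.121ms (3/2)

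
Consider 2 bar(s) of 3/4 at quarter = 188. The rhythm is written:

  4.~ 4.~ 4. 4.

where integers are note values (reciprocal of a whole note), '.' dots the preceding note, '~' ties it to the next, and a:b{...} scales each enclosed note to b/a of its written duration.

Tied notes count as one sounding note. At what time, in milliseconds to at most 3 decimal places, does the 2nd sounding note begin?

note 2 onset = 9/2b = 1436.17ms

1. 0.0ms @ 0 + 1436.17ms (9/2)
2. 1436.17ms @ 9/2 + 478.723ms (3/2)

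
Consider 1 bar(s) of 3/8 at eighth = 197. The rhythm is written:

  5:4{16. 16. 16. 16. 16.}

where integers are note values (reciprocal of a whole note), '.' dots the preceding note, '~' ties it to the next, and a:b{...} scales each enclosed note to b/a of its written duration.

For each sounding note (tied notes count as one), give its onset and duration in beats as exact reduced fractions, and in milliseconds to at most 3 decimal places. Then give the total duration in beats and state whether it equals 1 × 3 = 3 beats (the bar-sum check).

1) 0.0ms=0b +182.741ms=3/5b
2) 182.741ms=3/5b +182.741ms=3/5b
3) 365.482ms=6/5b +182.741ms=3/5b
4) 548.223ms=9/5b +182.741ms=3/5b
5) 730.964ms=12/5b +182.741ms=3/5b
Σ=3b of 3 (197bpm 3/8) — PASS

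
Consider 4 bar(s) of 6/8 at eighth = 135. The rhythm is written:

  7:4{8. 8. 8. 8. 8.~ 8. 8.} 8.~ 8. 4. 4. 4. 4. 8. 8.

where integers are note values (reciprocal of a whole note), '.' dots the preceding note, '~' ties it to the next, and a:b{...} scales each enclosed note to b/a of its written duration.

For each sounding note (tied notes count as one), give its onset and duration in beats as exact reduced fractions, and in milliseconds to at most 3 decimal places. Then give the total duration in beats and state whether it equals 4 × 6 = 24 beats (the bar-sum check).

1) 0.0ms=0b +380.952ms=6/7b
2) 380.952ms=6/7b +380.952ms=6/7b
3) 761.905ms=12/7b +380.952ms=6/7b
4) 1142.857ms=18/7b +380.952ms=6/7b
5) 1523.81ms=24/7b +761.905ms=12/7b
6) 2285.714ms=36/7b +380.952ms=6/7b
7) 2666.667ms=6b +1333.333ms=3b
8) 4000.0ms=9b +1333.333ms=3b
9) 5333.333ms=12b +1333.333ms=3b
10) 6666.667ms=15b +1333.333ms=3b
11) 8000.0ms=18b +1333.333ms=3b
12) 9333.333ms=21b +666.667ms=3/2b
13) 10000.0ms=45/2b +666.667ms=3/2b
Σ=24b of 24 (135bpm 6/8) — PASS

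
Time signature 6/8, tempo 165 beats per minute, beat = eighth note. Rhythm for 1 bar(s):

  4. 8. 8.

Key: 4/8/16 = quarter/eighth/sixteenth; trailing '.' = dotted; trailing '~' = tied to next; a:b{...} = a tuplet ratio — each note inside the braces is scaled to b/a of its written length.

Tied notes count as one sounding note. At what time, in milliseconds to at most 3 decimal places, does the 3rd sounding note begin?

1. 0.0ms @ 0 + 1090.909ms (3)
2. 1090.909ms @ 3 + 545.455ms (3/2)
3. 1636.364ms @ 9/2 + 545.455ms (3/2)

note 3 onset = 9/2b = 1636.364ms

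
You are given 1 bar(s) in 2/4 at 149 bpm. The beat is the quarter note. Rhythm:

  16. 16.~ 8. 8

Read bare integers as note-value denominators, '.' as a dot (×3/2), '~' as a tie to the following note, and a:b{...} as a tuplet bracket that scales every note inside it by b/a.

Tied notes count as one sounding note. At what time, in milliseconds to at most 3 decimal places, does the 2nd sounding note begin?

1. 0.0ms @ 0 + 151.007ms (3/8)
2. 151.007ms @ 3/8 + 453.02ms (9/8)
3. 604.027ms @ 3/2 + 201.342ms (1/2)

note 2 onset = 3/8b = 151.007ms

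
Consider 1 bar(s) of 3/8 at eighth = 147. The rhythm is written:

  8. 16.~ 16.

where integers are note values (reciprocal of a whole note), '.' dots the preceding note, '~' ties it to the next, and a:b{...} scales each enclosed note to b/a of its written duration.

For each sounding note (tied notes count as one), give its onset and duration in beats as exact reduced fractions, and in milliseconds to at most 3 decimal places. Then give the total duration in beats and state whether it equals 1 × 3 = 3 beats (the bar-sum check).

1) 0.0ms=0b +612.245ms=3/2b
2) 612.245ms=3/2b +612.245ms=3/2b
Σ=3b of 3 (147bpm 3/8) — PASS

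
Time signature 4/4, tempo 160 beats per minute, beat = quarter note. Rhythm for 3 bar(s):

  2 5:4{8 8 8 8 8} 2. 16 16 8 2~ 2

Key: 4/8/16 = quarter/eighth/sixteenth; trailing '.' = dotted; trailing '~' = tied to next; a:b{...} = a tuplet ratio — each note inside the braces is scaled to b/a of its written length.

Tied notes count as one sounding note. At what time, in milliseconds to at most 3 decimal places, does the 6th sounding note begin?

1. 0.0ms @ 0 + 750.0ms (2)
2. 750.0ms @ 2 + 150.0ms (2/5)
3. 900.0ms @ 12/5 + 150.0ms (2/5)
4. 1050.0ms @ 14/5 + 150.0ms (2/5)
5. 1200.0ms @ 16/5 + 150.0ms (2/5)
6. 1350.0ms @ 18/5 + 150.0ms (2/5)
7. 1500.0ms @ 4 + 1125.0ms (3)
8. 2625.0ms @ 7 + 93.75ms (1/4)
9. 2718.75ms @ 29/4 + 93.75ms (1/4)
10. 2812.5ms @ 15/2 + 187.5ms (1/2)
11. 3000.0ms @ 8 + 1500.0ms (4)

note 6 onset = 18/5b = 1350.0ms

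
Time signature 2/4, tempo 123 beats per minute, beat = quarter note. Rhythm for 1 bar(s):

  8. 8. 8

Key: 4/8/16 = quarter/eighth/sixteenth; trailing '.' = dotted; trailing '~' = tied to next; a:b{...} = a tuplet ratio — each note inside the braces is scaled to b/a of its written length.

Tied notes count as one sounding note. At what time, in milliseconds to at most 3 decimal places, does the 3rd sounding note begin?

note 3 onset = 3/2b = 731.707ms

1. 0.0ms @ 0 + 365.854ms (3/4)
2. 365.854ms @ 3/4 + 365.854ms (3/4)
3. 731.707ms @ 3/2 + 243.902ms (1/2)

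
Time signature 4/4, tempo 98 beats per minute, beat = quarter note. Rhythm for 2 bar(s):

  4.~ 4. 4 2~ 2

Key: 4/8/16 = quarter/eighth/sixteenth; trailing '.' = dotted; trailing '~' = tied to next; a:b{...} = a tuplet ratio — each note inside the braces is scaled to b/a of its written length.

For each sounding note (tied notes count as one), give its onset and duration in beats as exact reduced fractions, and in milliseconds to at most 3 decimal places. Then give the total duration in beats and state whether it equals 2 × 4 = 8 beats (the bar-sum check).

1) 0.0ms=0b +1836.735ms=3b
2) 1836.735ms=3b +612.245ms=1b
3) 2448.98ms=4b +2448.98ms=4b
Σ=8b of 8 (98bpm 4/4) — PASS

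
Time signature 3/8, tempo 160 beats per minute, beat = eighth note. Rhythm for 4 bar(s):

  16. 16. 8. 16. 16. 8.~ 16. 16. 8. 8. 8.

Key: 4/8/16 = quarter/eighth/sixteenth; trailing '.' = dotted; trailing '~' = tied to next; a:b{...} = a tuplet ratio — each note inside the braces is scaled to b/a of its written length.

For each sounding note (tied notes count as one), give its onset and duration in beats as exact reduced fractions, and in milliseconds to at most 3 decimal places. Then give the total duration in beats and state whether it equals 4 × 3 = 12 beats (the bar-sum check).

1) 0.0ms=0b +281.25ms=3/4b
2) 281.25ms=3/4b +281.25ms=3/4b
3) 562.5ms=3/2b +562.5ms=3/2b
4) 1125.0ms=3b +281.25ms=3/4b
5) 1406.25ms=15/4b +281.25ms=3/4b
6) 1687.5ms=9/2b +843.75ms=9/4b
7) 2531.25ms=27/4b +281.25ms=3/4b
8) 2812.5ms=15/2b +562.5ms=3/2b
9) 3375.0ms=9b +562.5ms=3/2b
10) 3937.5ms=21/2b +562.5ms=3/2b
Σ=12b of 12 (160bpm 3/8) — PASS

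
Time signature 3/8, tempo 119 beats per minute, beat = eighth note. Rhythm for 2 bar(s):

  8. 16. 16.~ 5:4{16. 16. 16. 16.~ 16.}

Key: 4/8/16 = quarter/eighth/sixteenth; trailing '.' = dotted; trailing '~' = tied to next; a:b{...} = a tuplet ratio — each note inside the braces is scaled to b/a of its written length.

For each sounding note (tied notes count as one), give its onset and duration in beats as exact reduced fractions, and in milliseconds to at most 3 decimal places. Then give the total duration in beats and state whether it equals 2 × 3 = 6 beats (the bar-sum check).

1) 0.0ms=0b +756.303ms=3/2b
2) 756.303ms=3/2b +378.151ms=3/4b
3) 1134.454ms=9/4b +680.672ms=27/20b
4) 1815.126ms=18/5b +302.521ms=3/5b
5) 2117.647ms=21/5b +302.521ms=3/5b
6) 2420.168ms=24/5b +605.042ms=6/5b
Σ=6b of 6 (119bpm 3/8) — PASS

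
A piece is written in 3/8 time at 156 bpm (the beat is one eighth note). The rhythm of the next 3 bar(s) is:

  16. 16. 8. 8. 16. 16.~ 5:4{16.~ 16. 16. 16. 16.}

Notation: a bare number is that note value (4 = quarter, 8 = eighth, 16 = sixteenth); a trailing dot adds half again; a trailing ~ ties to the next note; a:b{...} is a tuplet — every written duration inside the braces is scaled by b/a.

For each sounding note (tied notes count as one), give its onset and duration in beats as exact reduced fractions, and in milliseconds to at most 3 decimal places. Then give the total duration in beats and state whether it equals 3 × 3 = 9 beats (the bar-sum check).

1) 0.0ms=0b +288.462ms=3/4b
2) 288.462ms=3/4b +288.462ms=3/4b
3) 576.923ms=3/2b +576.923ms=3/2b
4) 1153.846ms=3b +576.923ms=3/2b
5) 1730.769ms=9/2b +288.462ms=3/4b
6) 2019.231ms=21/4b +750.0ms=39/20b
7) 2769.231ms=36/5b +230.769ms=3/5b
8) 3000.0ms=39/5b +230.769ms=3/5b
9) 3230.769ms=42/5b +230.769ms=3/5b
Σ=9b of 9 (156bpm 3/8) — PASS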